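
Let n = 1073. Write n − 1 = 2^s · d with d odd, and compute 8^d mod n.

1073 − 1 = 1072 = 2^4 · 67, so d = 67.
8^1 ≡ 8 (mod 1073)
8^2 ≡ 8^2 = 64 ≡ 64 (mod 1073)
8^4 ≡ 64^2 = 4096 ≡ 877 (mod 1073)
8^8 ≡ 877^2 = 769129 ≡ 861 (mod 1073)
8^16 ≡ 861^2 = 741321 ≡ 951 (mod 1073)
8^32 ≡ 951^2 = 904401 ≡ 935 (mod 1073)
8^64 ≡ 935^2 = 874225 ≡ 803 (mod 1073)
67 = 64 + 2 + 1 in binary powers of 2.
So 8^67 ≡ 803 · 64 · 8 ≡ 177 (mod 1073).
Squaring chain: 177 → 212 → 951 → 935; never reaches −1, so base 8 is a Miller–Rabin witness that 1073 is composite.

177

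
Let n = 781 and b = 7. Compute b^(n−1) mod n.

7^1 ≡ 7 (mod 781)
7^2 ≡ 7^2 = 49 ≡ 49 (mod 781)
7^4 ≡ 49^2 = 2401 ≡ 58 (mod 781)
7^8 ≡ 58^2 = 3364 ≡ 240 (mod 781)
7^16 ≡ 240^2 = 57600 ≡ 587 (mod 781)
7^32 ≡ 587^2 = 344569 ≡ 148 (mod 781)
7^64 ≡ 148^2 = 21904 ≡ 36 (mod 781)
7^128 ≡ 36^2 = 1296 ≡ 515 (mod 781)
7^256 ≡ 515^2 = 265225 ≡ 466 (mod 781)
7^512 ≡ 466^2 = 217156 ≡ 38 (mod 781)
780 = 512 + 256 + 8 + 4 in binary powers of 2.
So 7^780 ≡ 38 · 466 · 240 · 58 ≡ 45 (mod 781).
Since 45 ≠ 1, base 7 is a Fermat witness: 781 is composite.

45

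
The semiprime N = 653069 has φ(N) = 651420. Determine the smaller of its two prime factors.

φ(n) = (p−1)(q−1) = n − (p+q) + 1, so p + q = 653069 − 651420 + 1 = 1650.
p and q are the roots of t² − 1650t + 653069 = 0.
Discriminant: 1650² − 4·653069 = 2722500 − 2612276 = 110224; √110224 = 332.
q = (1650 − 332)/2 = 659, p = (1650 + 332)/2 = 991.
Check: 659 · 991 = 653069.

659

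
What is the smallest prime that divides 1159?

19

1159 is odd.
Digit sum 16, not divisible by 3.
Ends in 9: not divisible by 5.
7: 1159 = 7·165 + 4
11: 1159 = 11·105 + 4
13: 1159 = 13·89 + 2
17: 1159 = 17·68 + 3
19: 1159 = 19·61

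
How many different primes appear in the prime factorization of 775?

2

775 = 5^2 · 31
775 = 5^2 · 31, which has 2 distinct prime factors.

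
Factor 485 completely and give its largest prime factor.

485 = 5 · 97
97 is prime.
So 485 = 5 · 97; the largest prime factor is 97.

97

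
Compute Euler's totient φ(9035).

Factor: 9035 = 5 · 13 · 139.
φ(9035) = (5−1) · (13−1) · (139−1) = 4 · 12 · 138 = 6624.

6624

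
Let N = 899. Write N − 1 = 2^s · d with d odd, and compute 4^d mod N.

899 − 1 = 898 = 2^1 · 449, so d = 449.
4^1 ≡ 4 (mod 899)
4^2 ≡ 4^2 = 16 ≡ 16 (mod 899)
4^4 ≡ 16^2 = 256 ≡ 256 (mod 899)
4^8 ≡ 256^2 = 65536 ≡ 808 (mod 899)
4^16 ≡ 808^2 = 652864 ≡ 190 (mod 899)
4^32 ≡ 190^2 = 36100 ≡ 140 (mod 899)
4^64 ≡ 140^2 = 19600 ≡ 721 (mod 899)
4^128 ≡ 721^2 = 519841 ≡ 219 (mod 899)
4^256 ≡ 219^2 = 47961 ≡ 314 (mod 899)
449 = 256 + 128 + 64 + 1 in binary powers of 2.
So 4^449 ≡ 314 · 219 · 721 · 4 ≡ 845 (mod 899).
Squaring chain: 845; never reaches −1, so base 4 is a Miller–Rabin witness that 899 is composite.

845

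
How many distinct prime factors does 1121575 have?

1121575 = 5^2 · 44863
44863 = 7 · 6409
6409 = 13 · 493
493 = 17 · 29
1121575 = 5^2 · 7 · 13 · 17 · 29, which has 5 distinct prime factors.

5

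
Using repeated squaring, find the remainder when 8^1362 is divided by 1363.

8^1 ≡ 8 (mod 1363)
8^2 ≡ 8^2 = 64 ≡ 64 (mod 1363)
8^4 ≡ 64^2 = 4096 ≡ 7 (mod 1363)
8^8 ≡ 7^2 = 49 ≡ 49 (mod 1363)
8^16 ≡ 49^2 = 2401 ≡ 1038 (mod 1363)
8^32 ≡ 1038^2 = 1077444 ≡ 674 (mod 1363)
8^64 ≡ 674^2 = 454276 ≡ 397 (mod 1363)
8^128 ≡ 397^2 = 157609 ≡ 864 (mod 1363)
8^256 ≡ 864^2 = 746496 ≡ 935 (mod 1363)
8^512 ≡ 935^2 = 874225 ≡ 542 (mod 1363)
8^1024 ≡ 542^2 = 293764 ≡ 719 (mod 1363)
1362 = 1024 + 256 + 64 + 16 + 2 in binary powers of 2.
So 8^1362 ≡ 719 · 935 · 397 · 1038 · 64 ≡ 573 (mod 1363).
Since 573 ≠ 1, base 8 is a Fermat witness: 1363 is composite.

573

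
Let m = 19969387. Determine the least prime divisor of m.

61

19969387 is odd.
Digit sum 52, not divisible by 3.
Ends in 7: not divisible by 5.
7: 19969387 = 7·2852769 + 4
11: 19969387 = 11·1815398 + 9
13: 19969387 = 13·1536106 + 9
17: 19969387 = 17·1174669 + 14
19: 19969387 = 19·1051020 + 7
23: 19969387 = 23·868234 + 5
29: 19969387 = 29·688599 + 16
31: 19969387 = 31·644173 + 24
37: 19969387 = 37·539713 + 6
41: 19969387 = 41·487058 + 9
43: 19969387 = 43·464404 + 15
47: 19969387 = 47·424880 + 27
53: 19969387 = 53·376780 + 47
59: 19969387 = 59·338464 + 11
61: 19969387 = 61·327367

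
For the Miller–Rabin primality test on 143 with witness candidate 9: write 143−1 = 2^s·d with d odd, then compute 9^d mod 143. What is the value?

143 − 1 = 142 = 2^1 · 71, so d = 71.
9^1 ≡ 9 (mod 143)
9^2 ≡ 9^2 = 81 ≡ 81 (mod 143)
9^4 ≡ 81^2 = 6561 ≡ 126 (mod 143)
9^8 ≡ 126^2 = 15876 ≡ 3 (mod 143)
9^16 ≡ 3^2 = 9 ≡ 9 (mod 143)
9^32 ≡ 9^2 = 81 ≡ 81 (mod 143)
9^64 ≡ 81^2 = 6561 ≡ 126 (mod 143)
71 = 64 + 4 + 2 + 1 in binary powers of 2.
So 9^71 ≡ 126 · 126 · 81 · 9 ≡ 42 (mod 143).
Squaring chain: 42; never reaches −1, so base 9 is a Miller–Rabin witness that 143 is composite.

42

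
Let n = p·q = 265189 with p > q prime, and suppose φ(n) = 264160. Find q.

φ(n) = (p−1)(q−1) = n − (p+q) + 1, so p + q = 265189 − 264160 + 1 = 1030.
p and q are the roots of t² − 1030t + 265189 = 0.
Discriminant: 1030² − 4·265189 = 1060900 − 1060756 = 144; √144 = 12.
q = (1030 − 12)/2 = 509, p = (1030 + 12)/2 = 521.
Check: 509 · 521 = 265189.

509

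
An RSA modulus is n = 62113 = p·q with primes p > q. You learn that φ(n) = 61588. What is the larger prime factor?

φ(n) = (p−1)(q−1) = n − (p+q) + 1, so p + q = 62113 − 61588 + 1 = 526.
p and q are the roots of t² − 526t + 62113 = 0.
Discriminant: 526² − 4·62113 = 276676 − 248452 = 28224; √28224 = 168.
q = (526 − 168)/2 = 179, p = (526 + 168)/2 = 347.
Check: 179 · 347 = 62113.

347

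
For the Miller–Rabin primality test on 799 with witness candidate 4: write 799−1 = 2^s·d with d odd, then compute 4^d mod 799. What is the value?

676

799 − 1 = 798 = 2^1 · 399, so d = 399.
4^1 ≡ 4 (mod 799)
4^2 ≡ 4^2 = 16 ≡ 16 (mod 799)
4^4 ≡ 16^2 = 256 ≡ 256 (mod 799)
4^8 ≡ 256^2 = 65536 ≡ 18 (mod 799)
4^16 ≡ 18^2 = 324 ≡ 324 (mod 799)
4^32 ≡ 324^2 = 104976 ≡ 307 (mod 799)
4^64 ≡ 307^2 = 94249 ≡ 766 (mod 799)
4^128 ≡ 766^2 = 586756 ≡ 290 (mod 799)
4^256 ≡ 290^2 = 84100 ≡ 205 (mod 799)
399 = 256 + 128 + 8 + 4 + 2 + 1 in binary powers of 2.
So 4^399 ≡ 205 · 290 · 18 · 256 · 16 · 4 ≡ 676 (mod 799).
Squaring chain: 676; never reaches −1, so base 4 is a Miller–Rabin witness that 799 is composite.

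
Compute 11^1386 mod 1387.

1141

11^1 ≡ 11 (mod 1387)
11^2 ≡ 11^2 = 121 ≡ 121 (mod 1387)
11^4 ≡ 121^2 = 14641 ≡ 771 (mod 1387)
11^8 ≡ 771^2 = 594441 ≡ 805 (mod 1387)
11^16 ≡ 805^2 = 648025 ≡ 296 (mod 1387)
11^32 ≡ 296^2 = 87616 ≡ 235 (mod 1387)
11^64 ≡ 235^2 = 55225 ≡ 1132 (mod 1387)
11^128 ≡ 1132^2 = 1281424 ≡ 1223 (mod 1387)
11^256 ≡ 1223^2 = 1495729 ≡ 543 (mod 1387)
11^512 ≡ 543^2 = 294849 ≡ 805 (mod 1387)
11^1024 ≡ 805^2 = 648025 ≡ 296 (mod 1387)
1386 = 1024 + 256 + 64 + 32 + 8 + 2 in binary powers of 2.
So 11^1386 ≡ 296 · 543 · 1132 · 235 · 805 · 121 ≡ 1141 (mod 1387).
Since 1141 ≠ 1, base 11 is a Fermat witness: 1387 is composite.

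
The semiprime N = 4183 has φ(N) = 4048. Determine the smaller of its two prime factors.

47

φ(n) = (p−1)(q−1) = n − (p+q) + 1, so p + q = 4183 − 4048 + 1 = 136.
p and q are the roots of t² − 136t + 4183 = 0.
Discriminant: 136² − 4·4183 = 18496 − 16732 = 1764; √1764 = 42.
q = (136 − 42)/2 = 47, p = (136 + 42)/2 = 89.
Check: 47 · 89 = 4183.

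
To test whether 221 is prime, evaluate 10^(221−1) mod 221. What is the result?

81

10^1 ≡ 10 (mod 221)
10^2 ≡ 10^2 = 100 ≡ 100 (mod 221)
10^4 ≡ 100^2 = 10000 ≡ 55 (mod 221)
10^8 ≡ 55^2 = 3025 ≡ 152 (mod 221)
10^16 ≡ 152^2 = 23104 ≡ 120 (mod 221)
10^32 ≡ 120^2 = 14400 ≡ 35 (mod 221)
10^64 ≡ 35^2 = 1225 ≡ 120 (mod 221)
10^128 ≡ 120^2 = 14400 ≡ 35 (mod 221)
220 = 128 + 64 + 16 + 8 + 4 in binary powers of 2.
So 10^220 ≡ 35 · 120 · 120 · 152 · 55 ≡ 81 (mod 221).
Since 81 ≠ 1, base 10 is a Fermat witness: 221 is composite.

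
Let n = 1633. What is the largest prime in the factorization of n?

71

1633 = 23 · 71
71 is prime.
So 1633 = 23 · 71; the largest prime factor is 71.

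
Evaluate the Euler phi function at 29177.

28836

Factor: 29177 = 163 · 179.
φ(29177) = (163−1) · (179−1) = 162 · 178 = 28836.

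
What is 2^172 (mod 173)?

1

2^1 ≡ 2 (mod 173)
2^2 ≡ 2^2 = 4 ≡ 4 (mod 173)
2^4 ≡ 4^2 = 16 ≡ 16 (mod 173)
2^8 ≡ 16^2 = 256 ≡ 83 (mod 173)
2^16 ≡ 83^2 = 6889 ≡ 142 (mod 173)
2^32 ≡ 142^2 = 20164 ≡ 96 (mod 173)
2^64 ≡ 96^2 = 9216 ≡ 47 (mod 173)
2^128 ≡ 47^2 = 2209 ≡ 133 (mod 173)
172 = 128 + 32 + 8 + 4 in binary powers of 2.
So 2^172 ≡ 133 · 96 · 83 · 16 ≡ 1 (mod 173).
Since the result is 1, base 2 gives no evidence that 173 is composite.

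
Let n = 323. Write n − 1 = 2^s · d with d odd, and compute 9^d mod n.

323 − 1 = 322 = 2^1 · 161, so d = 161.
9^1 ≡ 9 (mod 323)
9^2 ≡ 9^2 = 81 ≡ 81 (mod 323)
9^4 ≡ 81^2 = 6561 ≡ 101 (mod 323)
9^8 ≡ 101^2 = 10201 ≡ 188 (mod 323)
9^16 ≡ 188^2 = 35344 ≡ 137 (mod 323)
9^32 ≡ 137^2 = 18769 ≡ 35 (mod 323)
9^64 ≡ 35^2 = 1225 ≡ 256 (mod 323)
9^128 ≡ 256^2 = 65536 ≡ 290 (mod 323)
161 = 128 + 32 + 1 in binary powers of 2.
So 9^161 ≡ 290 · 35 · 9 ≡ 264 (mod 323).
Squaring chain: 264; never reaches −1, so base 9 is a Miller–Rabin witness that 323 is composite.

264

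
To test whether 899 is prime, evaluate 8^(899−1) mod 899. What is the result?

760

8^1 ≡ 8 (mod 899)
8^2 ≡ 8^2 = 64 ≡ 64 (mod 899)
8^4 ≡ 64^2 = 4096 ≡ 500 (mod 899)
8^8 ≡ 500^2 = 250000 ≡ 78 (mod 899)
8^16 ≡ 78^2 = 6084 ≡ 690 (mod 899)
8^32 ≡ 690^2 = 476100 ≡ 529 (mod 899)
8^64 ≡ 529^2 = 279841 ≡ 252 (mod 899)
8^128 ≡ 252^2 = 63504 ≡ 574 (mod 899)
8^256 ≡ 574^2 = 329476 ≡ 442 (mod 899)
8^512 ≡ 442^2 = 195364 ≡ 281 (mod 899)
898 = 512 + 256 + 128 + 2 in binary powers of 2.
So 8^898 ≡ 281 · 442 · 574 · 64 ≡ 760 (mod 899).
Since 760 ≠ 1, base 8 is a Fermat witness: 899 is composite.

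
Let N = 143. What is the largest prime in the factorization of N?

13

143 = 11 · 13
13 is prime.
So 143 = 11 · 13; the largest prime factor is 13.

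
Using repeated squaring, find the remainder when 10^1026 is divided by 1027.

482

10^1 ≡ 10 (mod 1027)
10^2 ≡ 10^2 = 100 ≡ 100 (mod 1027)
10^4 ≡ 100^2 = 10000 ≡ 757 (mod 1027)
10^8 ≡ 757^2 = 573049 ≡ 1010 (mod 1027)
10^16 ≡ 1010^2 = 1020100 ≡ 289 (mod 1027)
10^32 ≡ 289^2 = 83521 ≡ 334 (mod 1027)
10^64 ≡ 334^2 = 111556 ≡ 640 (mod 1027)
10^128 ≡ 640^2 = 409600 ≡ 854 (mod 1027)
10^256 ≡ 854^2 = 729316 ≡ 146 (mod 1027)
10^512 ≡ 146^2 = 21316 ≡ 776 (mod 1027)
10^1024 ≡ 776^2 = 602176 ≡ 354 (mod 1027)
1026 = 1024 + 2 in binary powers of 2.
So 10^1026 ≡ 354 · 100 ≡ 482 (mod 1027).
Since 482 ≠ 1, base 10 is a Fermat witness: 1027 is composite.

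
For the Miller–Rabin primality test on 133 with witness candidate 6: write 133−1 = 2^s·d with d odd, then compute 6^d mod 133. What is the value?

125

133 − 1 = 132 = 2^2 · 33, so d = 33.
6^1 ≡ 6 (mod 133)
6^2 ≡ 6^2 = 36 ≡ 36 (mod 133)
6^4 ≡ 36^2 = 1296 ≡ 99 (mod 133)
6^8 ≡ 99^2 = 9801 ≡ 92 (mod 133)
6^16 ≡ 92^2 = 8464 ≡ 85 (mod 133)
6^32 ≡ 85^2 = 7225 ≡ 43 (mod 133)
33 = 32 + 1 in binary powers of 2.
So 6^33 ≡ 43 · 6 ≡ 125 (mod 133).
Squaring chain: 125 → 64; never reaches −1, so base 6 is a Miller–Rabin witness that 133 is composite.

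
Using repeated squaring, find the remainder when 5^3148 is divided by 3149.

896

5^1 ≡ 5 (mod 3149)
5^2 ≡ 5^2 = 25 ≡ 25 (mod 3149)
5^4 ≡ 25^2 = 625 ≡ 625 (mod 3149)
5^8 ≡ 625^2 = 390625 ≡ 149 (mod 3149)
5^16 ≡ 149^2 = 22201 ≡ 158 (mod 3149)
5^32 ≡ 158^2 = 24964 ≡ 2921 (mod 3149)
5^64 ≡ 2921^2 = 8532241 ≡ 1600 (mod 3149)
5^128 ≡ 1600^2 = 2560000 ≡ 3012 (mod 3149)
5^256 ≡ 3012^2 = 9072144 ≡ 3024 (mod 3149)
5^512 ≡ 3024^2 = 9144576 ≡ 3029 (mod 3149)
5^1024 ≡ 3029^2 = 9174841 ≡ 1804 (mod 3149)
5^2048 ≡ 1804^2 = 3254416 ≡ 1499 (mod 3149)
3148 = 2048 + 1024 + 64 + 8 + 4 in binary powers of 2.
So 5^3148 ≡ 1499 · 1804 · 1600 · 149 · 625 ≡ 896 (mod 3149).
Since 896 ≠ 1, base 5 is a Fermat witness: 3149 is composite.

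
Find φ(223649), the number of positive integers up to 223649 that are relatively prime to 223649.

207792

Factor: 223649 = 19 · 79 · 149.
φ(223649) = (19−1) · (79−1) · (149−1) = 18 · 78 · 148 = 207792.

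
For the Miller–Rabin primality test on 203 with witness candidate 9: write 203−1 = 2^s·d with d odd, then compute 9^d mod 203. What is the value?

4

203 − 1 = 202 = 2^1 · 101, so d = 101.
9^1 ≡ 9 (mod 203)
9^2 ≡ 9^2 = 81 ≡ 81 (mod 203)
9^4 ≡ 81^2 = 6561 ≡ 65 (mod 203)
9^8 ≡ 65^2 = 4225 ≡ 165 (mod 203)
9^16 ≡ 165^2 = 27225 ≡ 23 (mod 203)
9^32 ≡ 23^2 = 529 ≡ 123 (mod 203)
9^64 ≡ 123^2 = 15129 ≡ 107 (mod 203)
101 = 64 + 32 + 4 + 1 in binary powers of 2.
So 9^101 ≡ 107 · 123 · 65 · 9 ≡ 4 (mod 203).
Squaring chain: 4; never reaches −1, so base 9 is a Miller–Rabin witness that 203 is composite.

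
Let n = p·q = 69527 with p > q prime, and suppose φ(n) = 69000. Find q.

φ(n) = (p−1)(q−1) = n − (p+q) + 1, so p + q = 69527 − 69000 + 1 = 528.
p and q are the roots of t² − 528t + 69527 = 0.
Discriminant: 528² − 4·69527 = 278784 − 278108 = 676; √676 = 26.
q = (528 − 26)/2 = 251, p = (528 + 26)/2 = 277.
Check: 251 · 277 = 69527.

251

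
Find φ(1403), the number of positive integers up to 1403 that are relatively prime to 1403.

Factor: 1403 = 23 · 61.
φ(1403) = (23−1) · (61−1) = 22 · 60 = 1320.

1320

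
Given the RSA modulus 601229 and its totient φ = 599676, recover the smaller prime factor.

727

φ(n) = (p−1)(q−1) = n − (p+q) + 1, so p + q = 601229 − 599676 + 1 = 1554.
p and q are the roots of t² − 1554t + 601229 = 0.
Discriminant: 1554² − 4·601229 = 2414916 − 2404916 = 10000; √10000 = 100.
q = (1554 − 100)/2 = 727, p = (1554 + 100)/2 = 827.
Check: 727 · 827 = 601229.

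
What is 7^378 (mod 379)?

1

7^1 ≡ 7 (mod 379)
7^2 ≡ 7^2 = 49 ≡ 49 (mod 379)
7^4 ≡ 49^2 = 2401 ≡ 127 (mod 379)
7^8 ≡ 127^2 = 16129 ≡ 211 (mod 379)
7^16 ≡ 211^2 = 44521 ≡ 178 (mod 379)
7^32 ≡ 178^2 = 31684 ≡ 227 (mod 379)
7^64 ≡ 227^2 = 51529 ≡ 364 (mod 379)
7^128 ≡ 364^2 = 132496 ≡ 225 (mod 379)
7^256 ≡ 225^2 = 50625 ≡ 218 (mod 379)
378 = 256 + 64 + 32 + 16 + 8 + 2 in binary powers of 2.
So 7^378 ≡ 218 · 364 · 227 · 178 · 211 · 49 ≡ 1 (mod 379).
Since the result is 1, base 7 gives no evidence that 379 is composite.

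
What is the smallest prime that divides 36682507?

36682507 is odd.
Digit sum 37, not divisible by 3.
Ends in 7: not divisible by 5.
7: 36682507 = 7·5240358 + 1
11: 36682507 = 11·3334773 + 4
13: 36682507 = 13·2821731 + 4
17: 36682507 = 17·2157794 + 9
19: 36682507 = 19·1930658 + 5
23: 36682507 = 23·1594891 + 14
29: 36682507 = 29·1264914 + 1
31: 36682507 = 31·1183306 + 21
37: 36682507 = 37·991419 + 4
41: 36682507 = 41·894695 + 12
43: 36682507 = 43·853081 + 24
47: 36682507 = 47·780478 + 41
53: 36682507 = 53·692122 + 41
59: 36682507 = 59·621737 + 24
61: 36682507 = 61·601352 + 35
67: 36682507 = 67·547500 + 7
71: 36682507 = 71·516655 + 2
73: 36682507 = 73·502500 + 7
79: 36682507 = 79·464335 + 42
83: 36682507 = 83·441957 + 76
89: 36682507 = 89·412163

89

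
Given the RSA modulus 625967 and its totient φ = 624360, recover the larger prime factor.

φ(n) = (p−1)(q−1) = n − (p+q) + 1, so p + q = 625967 − 624360 + 1 = 1608.
p and q are the roots of t² − 1608t + 625967 = 0.
Discriminant: 1608² − 4·625967 = 2585664 − 2503868 = 81796; √81796 = 286.
q = (1608 − 286)/2 = 661, p = (1608 + 286)/2 = 947.
Check: 661 · 947 = 625967.

947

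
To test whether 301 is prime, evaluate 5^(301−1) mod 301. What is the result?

274

5^1 ≡ 5 (mod 301)
5^2 ≡ 5^2 = 25 ≡ 25 (mod 301)
5^4 ≡ 25^2 = 625 ≡ 23 (mod 301)
5^8 ≡ 23^2 = 529 ≡ 228 (mod 301)
5^16 ≡ 228^2 = 51984 ≡ 212 (mod 301)
5^32 ≡ 212^2 = 44944 ≡ 95 (mod 301)
5^64 ≡ 95^2 = 9025 ≡ 296 (mod 301)
5^128 ≡ 296^2 = 87616 ≡ 25 (mod 301)
5^256 ≡ 25^2 = 625 ≡ 23 (mod 301)
300 = 256 + 32 + 8 + 4 in binary powers of 2.
So 5^300 ≡ 23 · 95 · 228 · 23 ≡ 274 (mod 301).
Since 274 ≠ 1, base 5 is a Fermat witness: 301 is composite.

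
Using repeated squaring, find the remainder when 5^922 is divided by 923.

5^1 ≡ 5 (mod 923)
5^2 ≡ 5^2 = 25 ≡ 25 (mod 923)
5^4 ≡ 25^2 = 625 ≡ 625 (mod 923)
5^8 ≡ 625^2 = 390625 ≡ 196 (mod 923)
5^16 ≡ 196^2 = 38416 ≡ 573 (mod 923)
5^32 ≡ 573^2 = 328329 ≡ 664 (mod 923)
5^64 ≡ 664^2 = 440896 ≡ 625 (mod 923)
5^128 ≡ 625^2 = 390625 ≡ 196 (mod 923)
5^256 ≡ 196^2 = 38416 ≡ 573 (mod 923)
5^512 ≡ 573^2 = 328329 ≡ 664 (mod 923)
922 = 512 + 256 + 128 + 16 + 8 + 2 in binary powers of 2.
So 5^922 ≡ 664 · 573 · 196 · 573 · 196 · 25 ≡ 25 (mod 923).
Since 25 ≠ 1, base 5 is a Fermat witness: 923 is composite.

25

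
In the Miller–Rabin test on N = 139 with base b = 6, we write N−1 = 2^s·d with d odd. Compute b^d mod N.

139 − 1 = 138 = 2^1 · 69, so d = 69.
6^1 ≡ 6 (mod 139)
6^2 ≡ 6^2 = 36 ≡ 36 (mod 139)
6^4 ≡ 36^2 = 1296 ≡ 45 (mod 139)
6^8 ≡ 45^2 = 2025 ≡ 79 (mod 139)
6^16 ≡ 79^2 = 6241 ≡ 125 (mod 139)
6^32 ≡ 125^2 = 15625 ≡ 57 (mod 139)
6^64 ≡ 57^2 = 3249 ≡ 52 (mod 139)
69 = 64 + 4 + 1 in binary powers of 2.
So 6^69 ≡ 52 · 45 · 6 ≡ 1 (mod 139).
Since 6^d ≡ 1 (mod 139), base 6 does not prove 139 composite.

1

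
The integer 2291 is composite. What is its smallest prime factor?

2291 is odd.
Digit sum 14, not divisible by 3.
Ends in 1: not divisible by 5.
7: 2291 = 7·327 + 2
11: 2291 = 11·208 + 3
13: 2291 = 13·176 + 3
17: 2291 = 17·134 + 13
19: 2291 = 19·120 + 11
23: 2291 = 23·99 + 14
29: 2291 = 29·79

29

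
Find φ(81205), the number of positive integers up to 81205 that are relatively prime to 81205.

63936

Factor: 81205 = 5 · 109 · 149.
φ(81205) = (5−1) · (109−1) · (149−1) = 4 · 108 · 148 = 63936.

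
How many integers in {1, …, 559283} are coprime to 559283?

Factor: 559283 = 17 · 167 · 197.
φ(559283) = (17−1) · (167−1) · (197−1) = 16 · 166 · 196 = 520576.

520576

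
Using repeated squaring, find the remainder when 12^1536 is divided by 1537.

1393

12^1 ≡ 12 (mod 1537)
12^2 ≡ 12^2 = 144 ≡ 144 (mod 1537)
12^4 ≡ 144^2 = 20736 ≡ 755 (mod 1537)
12^8 ≡ 755^2 = 570025 ≡ 1335 (mod 1537)
12^16 ≡ 1335^2 = 1782225 ≡ 842 (mod 1537)
12^32 ≡ 842^2 = 708964 ≡ 407 (mod 1537)
12^64 ≡ 407^2 = 165649 ≡ 1190 (mod 1537)
12^128 ≡ 1190^2 = 1416100 ≡ 523 (mod 1537)
12^256 ≡ 523^2 = 273529 ≡ 1480 (mod 1537)
12^512 ≡ 1480^2 = 2190400 ≡ 175 (mod 1537)
12^1024 ≡ 175^2 = 30625 ≡ 1422 (mod 1537)
1536 = 1024 + 512 in binary powers of 2.
So 12^1536 ≡ 1422 · 175 ≡ 1393 (mod 1537).
Since 1393 ≠ 1, base 12 is a Fermat witness: 1537 is composite.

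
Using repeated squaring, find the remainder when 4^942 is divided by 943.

836

4^1 ≡ 4 (mod 943)
4^2 ≡ 4^2 = 16 ≡ 16 (mod 943)
4^4 ≡ 16^2 = 256 ≡ 256 (mod 943)
4^8 ≡ 256^2 = 65536 ≡ 469 (mod 943)
4^16 ≡ 469^2 = 219961 ≡ 242 (mod 943)
4^32 ≡ 242^2 = 58564 ≡ 98 (mod 943)
4^64 ≡ 98^2 = 9604 ≡ 174 (mod 943)
4^128 ≡ 174^2 = 30276 ≡ 100 (mod 943)
4^256 ≡ 100^2 = 10000 ≡ 570 (mod 943)
4^512 ≡ 570^2 = 324900 ≡ 508 (mod 943)
942 = 512 + 256 + 128 + 32 + 8 + 4 + 2 in binary powers of 2.
So 4^942 ≡ 508 · 570 · 100 · 98 · 469 · 256 · 16 ≡ 836 (mod 943).
Since 836 ≠ 1, base 4 is a Fermat witness: 943 is composite.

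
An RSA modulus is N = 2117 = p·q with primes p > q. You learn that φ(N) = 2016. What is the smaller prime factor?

29

φ(n) = (p−1)(q−1) = n − (p+q) + 1, so p + q = 2117 − 2016 + 1 = 102.
p and q are the roots of t² − 102t + 2117 = 0.
Discriminant: 102² − 4·2117 = 10404 − 8468 = 1936; √1936 = 44.
q = (102 − 44)/2 = 29, p = (102 + 44)/2 = 73.
Check: 29 · 73 = 2117.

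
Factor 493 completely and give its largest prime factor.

493 = 17 · 29
29 is prime.
So 493 = 17 · 29; the largest prime factor is 29.

29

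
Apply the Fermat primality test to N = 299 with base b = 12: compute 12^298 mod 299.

196

12^1 ≡ 12 (mod 299)
12^2 ≡ 12^2 = 144 ≡ 144 (mod 299)
12^4 ≡ 144^2 = 20736 ≡ 105 (mod 299)
12^8 ≡ 105^2 = 11025 ≡ 261 (mod 299)
12^16 ≡ 261^2 = 68121 ≡ 248 (mod 299)
12^32 ≡ 248^2 = 61504 ≡ 209 (mod 299)
12^64 ≡ 209^2 = 43681 ≡ 27 (mod 299)
12^128 ≡ 27^2 = 729 ≡ 131 (mod 299)
12^256 ≡ 131^2 = 17161 ≡ 118 (mod 299)
298 = 256 + 32 + 8 + 2 in binary powers of 2.
So 12^298 ≡ 118 · 209 · 261 · 144 ≡ 196 (mod 299).
Since 196 ≠ 1, base 12 is a Fermat witness: 299 is composite.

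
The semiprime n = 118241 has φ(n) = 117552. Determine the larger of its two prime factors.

φ(n) = (p−1)(q−1) = n − (p+q) + 1, so p + q = 118241 − 117552 + 1 = 690.
p and q are the roots of t² − 690t + 118241 = 0.
Discriminant: 690² − 4·118241 = 476100 − 472964 = 3136; √3136 = 56.
q = (690 − 56)/2 = 317, p = (690 + 56)/2 = 373.
Check: 317 · 373 = 118241.

373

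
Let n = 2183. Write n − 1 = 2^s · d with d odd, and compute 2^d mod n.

642

2183 − 1 = 2182 = 2^1 · 1091, so d = 1091.
2^1 ≡ 2 (mod 2183)
2^2 ≡ 2^2 = 4 ≡ 4 (mod 2183)
2^4 ≡ 4^2 = 16 ≡ 16 (mod 2183)
2^8 ≡ 16^2 = 256 ≡ 256 (mod 2183)
2^16 ≡ 256^2 = 65536 ≡ 46 (mod 2183)
2^32 ≡ 46^2 = 2116 ≡ 2116 (mod 2183)
2^64 ≡ 2116^2 = 4477456 ≡ 123 (mod 2183)
2^128 ≡ 123^2 = 15129 ≡ 2031 (mod 2183)
2^256 ≡ 2031^2 = 4124961 ≡ 1274 (mod 2183)
2^512 ≡ 1274^2 = 1623076 ≡ 1107 (mod 2183)
2^1024 ≡ 1107^2 = 1225449 ≡ 786 (mod 2183)
1091 = 1024 + 64 + 2 + 1 in binary powers of 2.
So 2^1091 ≡ 786 · 123 · 4 · 2 ≡ 642 (mod 2183).
Squaring chain: 642; never reaches −1, so base 2 is a Miller–Rabin witness that 2183 is composite.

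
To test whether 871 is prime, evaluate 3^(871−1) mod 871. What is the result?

3^1 ≡ 3 (mod 871)
3^2 ≡ 3^2 = 9 ≡ 9 (mod 871)
3^4 ≡ 9^2 = 81 ≡ 81 (mod 871)
3^8 ≡ 81^2 = 6561 ≡ 464 (mod 871)
3^16 ≡ 464^2 = 215296 ≡ 159 (mod 871)
3^32 ≡ 159^2 = 25281 ≡ 22 (mod 871)
3^64 ≡ 22^2 = 484 ≡ 484 (mod 871)
3^128 ≡ 484^2 = 234256 ≡ 828 (mod 871)
3^256 ≡ 828^2 = 685584 ≡ 107 (mod 871)
3^512 ≡ 107^2 = 11449 ≡ 126 (mod 871)
870 = 512 + 256 + 64 + 32 + 4 + 2 in binary powers of 2.
So 3^870 ≡ 126 · 107 · 484 · 22 · 81 · 9 ≡ 131 (mod 871).
Since 131 ≠ 1, base 3 is a Fermat witness: 871 is composite.

131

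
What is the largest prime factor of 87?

87 = 3 · 29
29 is prime.
So 87 = 3 · 29; the largest prime factor is 29.

29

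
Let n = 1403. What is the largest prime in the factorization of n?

1403 = 23 · 61
61 is prime.
So 1403 = 23 · 61; the largest prime factor is 61.

61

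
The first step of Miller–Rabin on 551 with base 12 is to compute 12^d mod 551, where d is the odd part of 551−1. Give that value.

551 − 1 = 550 = 2^1 · 275, so d = 275.
12^1 ≡ 12 (mod 551)
12^2 ≡ 12^2 = 144 ≡ 144 (mod 551)
12^4 ≡ 144^2 = 20736 ≡ 349 (mod 551)
12^8 ≡ 349^2 = 121801 ≡ 30 (mod 551)
12^16 ≡ 30^2 = 900 ≡ 349 (mod 551)
12^32 ≡ 349^2 = 121801 ≡ 30 (mod 551)
12^64 ≡ 30^2 = 900 ≡ 349 (mod 551)
12^128 ≡ 349^2 = 121801 ≡ 30 (mod 551)
12^256 ≡ 30^2 = 900 ≡ 349 (mod 551)
275 = 256 + 16 + 2 + 1 in binary powers of 2.
So 12^275 ≡ 349 · 349 · 144 · 12 ≡ 46 (mod 551).
Squaring chain: 46; never reaches −1, so base 12 is a Miller–Rabin witness that 551 is composite.

46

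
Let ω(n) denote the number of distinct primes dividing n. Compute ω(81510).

81510 = 2 · 40755
40755 = 3 · 13585
13585 = 5 · 2717
2717 = 11 · 247
247 = 13 · 19
81510 = 2 · 3 · 5 · 11 · 13 · 19, which has 6 distinct prime factors.

6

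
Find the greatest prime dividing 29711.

29711 = 11 · 2701
2701 = 37 · 73
73 is prime.
So 29711 = 11 · 37 · 73; the largest prime factor is 73.

73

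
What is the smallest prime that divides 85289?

85289 is odd.
Digit sum 32, not divisible by 3.
Ends in 9: not divisible by 5.
7: 85289 = 7·12184 + 1
11: 85289 = 11·7753 + 6
13: 85289 = 13·6560 + 9
17: 85289 = 17·5017

17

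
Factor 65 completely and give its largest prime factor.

13

65 = 5 · 13
13 is prime.
So 65 = 5 · 13; the largest prime factor is 13.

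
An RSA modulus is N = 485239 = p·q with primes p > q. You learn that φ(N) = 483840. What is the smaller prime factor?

631

φ(n) = (p−1)(q−1) = n − (p+q) + 1, so p + q = 485239 − 483840 + 1 = 1400.
p and q are the roots of t² − 1400t + 485239 = 0.
Discriminant: 1400² − 4·485239 = 1960000 − 1940956 = 19044; √19044 = 138.
q = (1400 − 138)/2 = 631, p = (1400 + 138)/2 = 769.
Check: 631 · 769 = 485239.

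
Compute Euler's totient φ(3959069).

Factor: 3959069 = 151 · 157 · 167.
φ(3959069) = (151−1) · (157−1) · (167−1) = 150 · 156 · 166 = 3884400.

3884400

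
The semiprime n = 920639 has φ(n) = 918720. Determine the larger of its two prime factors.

φ(n) = (p−1)(q−1) = n − (p+q) + 1, so p + q = 920639 − 918720 + 1 = 1920.
p and q are the roots of t² − 1920t + 920639 = 0.
Discriminant: 1920² − 4·920639 = 3686400 − 3682556 = 3844; √3844 = 62.
q = (1920 − 62)/2 = 929, p = (1920 + 62)/2 = 991.
Check: 929 · 991 = 920639.

991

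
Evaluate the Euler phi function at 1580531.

1536640

Factor: 1580531 = 71 · 113 · 197.
φ(1580531) = (71−1) · (113−1) · (197−1) = 70 · 112 · 196 = 1536640.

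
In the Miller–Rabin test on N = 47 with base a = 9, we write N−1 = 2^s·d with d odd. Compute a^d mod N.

1

47 − 1 = 46 = 2^1 · 23, so d = 23.
9^1 ≡ 9 (mod 47)
9^2 ≡ 9^2 = 81 ≡ 34 (mod 47)
9^4 ≡ 34^2 = 1156 ≡ 28 (mod 47)
9^8 ≡ 28^2 = 784 ≡ 32 (mod 47)
9^16 ≡ 32^2 = 1024 ≡ 37 (mod 47)
23 = 16 + 4 + 2 + 1 in binary powers of 2.
So 9^23 ≡ 37 · 28 · 34 · 9 ≡ 1 (mod 47).
Since 9^d ≡ 1 (mod 47), base 9 does not prove 47 composite.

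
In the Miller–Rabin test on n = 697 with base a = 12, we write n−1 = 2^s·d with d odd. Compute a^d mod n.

697 − 1 = 696 = 2^3 · 87, so d = 87.
12^1 ≡ 12 (mod 697)
12^2 ≡ 12^2 = 144 ≡ 144 (mod 697)
12^4 ≡ 144^2 = 20736 ≡ 523 (mod 697)
12^8 ≡ 523^2 = 273529 ≡ 305 (mod 697)
12^16 ≡ 305^2 = 93025 ≡ 324 (mod 697)
12^32 ≡ 324^2 = 104976 ≡ 426 (mod 697)
12^64 ≡ 426^2 = 181476 ≡ 256 (mod 697)
87 = 64 + 16 + 4 + 2 + 1 in binary powers of 2.
So 12^87 ≡ 256 · 324 · 523 · 144 · 12 ≡ 432 (mod 697).
Squaring chain: 432 → 525 → 310; never reaches −1, so base 12 is a Miller–Rabin witness that 697 is composite.

432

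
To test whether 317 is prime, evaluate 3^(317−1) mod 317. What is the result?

1

3^1 ≡ 3 (mod 317)
3^2 ≡ 3^2 = 9 ≡ 9 (mod 317)
3^4 ≡ 9^2 = 81 ≡ 81 (mod 317)
3^8 ≡ 81^2 = 6561 ≡ 221 (mod 317)
3^16 ≡ 221^2 = 48841 ≡ 23 (mod 317)
3^32 ≡ 23^2 = 529 ≡ 212 (mod 317)
3^64 ≡ 212^2 = 44944 ≡ 247 (mod 317)
3^128 ≡ 247^2 = 61009 ≡ 145 (mod 317)
3^256 ≡ 145^2 = 21025 ≡ 103 (mod 317)
316 = 256 + 32 + 16 + 8 + 4 in binary powers of 2.
So 3^316 ≡ 103 · 212 · 23 · 221 · 81 ≡ 1 (mod 317).
Since the result is 1, base 3 gives no evidence that 317 is composite.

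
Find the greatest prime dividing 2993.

73

2993 = 41 · 73
73 is prime.
So 2993 = 41 · 73; the largest prime factor is 73.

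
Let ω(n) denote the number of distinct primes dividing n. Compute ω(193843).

3

193843 = 13^2 · 1147
1147 = 31 · 37
193843 = 13^2 · 31 · 37, which has 3 distinct prime factors.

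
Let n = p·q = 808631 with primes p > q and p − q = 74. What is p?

937

Since p = q + 74, we have 808631 = q(q + 74), so q² + 74q − 808631 = 0.
Discriminant: 74² + 4·808631 = 5476 + 3234524 = 3240000; √3240000 = 1800.
q = (−74 + 1800)/2 = 863, and p = q + 74 = 937.
Check: 863 · 937 = 808631.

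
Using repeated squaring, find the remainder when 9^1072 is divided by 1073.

9^1 ≡ 9 (mod 1073)
9^2 ≡ 9^2 = 81 ≡ 81 (mod 1073)
9^4 ≡ 81^2 = 6561 ≡ 123 (mod 1073)
9^8 ≡ 123^2 = 15129 ≡ 107 (mod 1073)
9^16 ≡ 107^2 = 11449 ≡ 719 (mod 1073)
9^32 ≡ 719^2 = 516961 ≡ 848 (mod 1073)
9^64 ≡ 848^2 = 719104 ≡ 194 (mod 1073)
9^128 ≡ 194^2 = 37636 ≡ 81 (mod 1073)
9^256 ≡ 81^2 = 6561 ≡ 123 (mod 1073)
9^512 ≡ 123^2 = 15129 ≡ 107 (mod 1073)
9^1024 ≡ 107^2 = 11449 ≡ 719 (mod 1073)
1072 = 1024 + 32 + 16 in binary powers of 2.
So 9^1072 ≡ 719 · 848 · 719 ≡ 194 (mod 1073).
Since 194 ≠ 1, base 9 is a Fermat witness: 1073 is composite.

194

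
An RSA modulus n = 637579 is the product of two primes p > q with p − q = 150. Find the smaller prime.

727

Since p = q + 150, we have 637579 = q(q + 150), so q² + 150q − 637579 = 0.
Discriminant: 150² + 4·637579 = 22500 + 2550316 = 2572816; √2572816 = 1604.
q = (−150 + 1604)/2 = 727, and p = q + 150 = 877.
Check: 727 · 877 = 637579.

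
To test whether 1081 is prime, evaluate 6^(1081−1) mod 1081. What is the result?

243

6^1 ≡ 6 (mod 1081)
6^2 ≡ 6^2 = 36 ≡ 36 (mod 1081)
6^4 ≡ 36^2 = 1296 ≡ 215 (mod 1081)
6^8 ≡ 215^2 = 46225 ≡ 823 (mod 1081)
6^16 ≡ 823^2 = 677329 ≡ 623 (mod 1081)
6^32 ≡ 623^2 = 388129 ≡ 50 (mod 1081)
6^64 ≡ 50^2 = 2500 ≡ 338 (mod 1081)
6^128 ≡ 338^2 = 114244 ≡ 739 (mod 1081)
6^256 ≡ 739^2 = 546121 ≡ 216 (mod 1081)
6^512 ≡ 216^2 = 46656 ≡ 173 (mod 1081)
6^1024 ≡ 173^2 = 29929 ≡ 742 (mod 1081)
1080 = 1024 + 32 + 16 + 8 in binary powers of 2.
So 6^1080 ≡ 742 · 50 · 623 · 823 ≡ 243 (mod 1081).
Since 243 ≠ 1, base 6 is a Fermat witness: 1081 is composite.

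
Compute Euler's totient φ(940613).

Factor: 940613 = 67 · 101 · 139.
φ(940613) = (67−1) · (101−1) · (139−1) = 66 · 100 · 138 = 910800.

910800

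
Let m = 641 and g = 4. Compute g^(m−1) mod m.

4^1 ≡ 4 (mod 641)
4^2 ≡ 4^2 = 16 ≡ 16 (mod 641)
4^4 ≡ 16^2 = 256 ≡ 256 (mod 641)
4^8 ≡ 256^2 = 65536 ≡ 154 (mod 641)
4^16 ≡ 154^2 = 23716 ≡ 640 (mod 641)
4^32 ≡ 640^2 = 409600 ≡ 1 (mod 641)
4^64 ≡ 1^2 = 1 ≡ 1 (mod 641)
4^128 ≡ 1^2 = 1 ≡ 1 (mod 641)
4^256 ≡ 1^2 = 1 ≡ 1 (mod 641)
4^512 ≡ 1^2 = 1 ≡ 1 (mod 641)
640 = 512 + 128 in binary powers of 2.
So 4^640 ≡ 1 · 1 ≡ 1 (mod 641).
Since the result is 1, base 4 gives no evidence that 641 is composite.

1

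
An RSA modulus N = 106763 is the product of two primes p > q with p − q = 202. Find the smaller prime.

241

Since p = q + 202, we have 106763 = q(q + 202), so q² + 202q − 106763 = 0.
Discriminant: 202² + 4·106763 = 40804 + 427052 = 467856; √467856 = 684.
q = (−202 + 684)/2 = 241, and p = q + 202 = 443.
Check: 241 · 443 = 106763.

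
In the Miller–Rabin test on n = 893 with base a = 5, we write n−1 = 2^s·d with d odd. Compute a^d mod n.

893 − 1 = 892 = 2^2 · 223, so d = 223.
5^1 ≡ 5 (mod 893)
5^2 ≡ 5^2 = 25 ≡ 25 (mod 893)
5^4 ≡ 25^2 = 625 ≡ 625 (mod 893)
5^8 ≡ 625^2 = 390625 ≡ 384 (mod 893)
5^16 ≡ 384^2 = 147456 ≡ 111 (mod 893)
5^32 ≡ 111^2 = 12321 ≡ 712 (mod 893)
5^64 ≡ 712^2 = 506944 ≡ 613 (mod 893)
5^128 ≡ 613^2 = 375769 ≡ 709 (mod 893)
223 = 128 + 64 + 16 + 8 + 4 + 2 + 1 in binary powers of 2.
So 5^223 ≡ 709 · 613 · 111 · 384 · 625 · 25 · 5 ≡ 453 (mod 893).
Squaring chain: 453 → 712; never reaches −1, so base 5 is a Miller–Rabin witness that 893 is composite.

453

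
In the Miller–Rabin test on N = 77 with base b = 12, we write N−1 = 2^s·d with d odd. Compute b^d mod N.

77 − 1 = 76 = 2^2 · 19, so d = 19.
12^1 ≡ 12 (mod 77)
12^2 ≡ 12^2 = 144 ≡ 67 (mod 77)
12^4 ≡ 67^2 = 4489 ≡ 23 (mod 77)
12^8 ≡ 23^2 = 529 ≡ 67 (mod 77)
12^16 ≡ 67^2 = 4489 ≡ 23 (mod 77)
19 = 16 + 2 + 1 in binary powers of 2.
So 12^19 ≡ 23 · 67 · 12 ≡ 12 (mod 77).
Squaring chain: 12 → 67; never reaches −1, so base 12 is a Miller–Rabin witness that 77 is composite.

12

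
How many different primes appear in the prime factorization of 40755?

5

40755 = 3 · 13585
13585 = 5 · 2717
2717 = 11 · 247
247 = 13 · 19
40755 = 3 · 5 · 11 · 13 · 19, which has 5 distinct prime factors.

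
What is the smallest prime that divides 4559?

4559 is odd.
Digit sum 23, not divisible by 3.
Ends in 9: not divisible by 5.
7: 4559 = 7·651 + 2
11: 4559 = 11·414 + 5
13: 4559 = 13·350 + 9
17: 4559 = 17·268 + 3
19: 4559 = 19·239 + 18
23: 4559 = 23·198 + 5
29: 4559 = 29·157 + 6
31: 4559 = 31·147 + 2
37: 4559 = 37·123 + 8
41: 4559 = 41·111 + 8
43: 4559 = 43·106 + 1
47: 4559 = 47·97

47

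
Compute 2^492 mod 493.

373

2^1 ≡ 2 (mod 493)
2^2 ≡ 2^2 = 4 ≡ 4 (mod 493)
2^4 ≡ 4^2 = 16 ≡ 16 (mod 493)
2^8 ≡ 16^2 = 256 ≡ 256 (mod 493)
2^16 ≡ 256^2 = 65536 ≡ 460 (mod 493)
2^32 ≡ 460^2 = 211600 ≡ 103 (mod 493)
2^64 ≡ 103^2 = 10609 ≡ 256 (mod 493)
2^128 ≡ 256^2 = 65536 ≡ 460 (mod 493)
2^256 ≡ 460^2 = 211600 ≡ 103 (mod 493)
492 = 256 + 128 + 64 + 32 + 8 + 4 in binary powers of 2.
So 2^492 ≡ 103 · 460 · 256 · 103 · 256 · 16 ≡ 373 (mod 493).
Since 373 ≠ 1, base 2 is a Fermat witness: 493 is composite.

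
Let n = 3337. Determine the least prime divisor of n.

3337 is odd.
Digit sum 16, not divisible by 3.
Ends in 7: not divisible by 5.
7: 3337 = 7·476 + 5
11: 3337 = 11·303 + 4
13: 3337 = 13·256 + 9
17: 3337 = 17·196 + 5
19: 3337 = 19·175 + 12
23: 3337 = 23·145 + 2
29: 3337 = 29·115 + 2
31: 3337 = 31·107 + 20
37: 3337 = 37·90 + 7
41: 3337 = 41·81 + 16
43: 3337 = 43·77 + 26
47: 3337 = 47·71

47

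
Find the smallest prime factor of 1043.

1043 is odd.
Digit sum 8, not divisible by 3.
Ends in 3: not divisible by 5.
7: 1043 = 7·149

7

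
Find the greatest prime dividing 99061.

99061 = 23 · 4307
4307 = 59 · 73
73 is prime.
So 99061 = 23 · 59 · 73; the largest prime factor is 73.

73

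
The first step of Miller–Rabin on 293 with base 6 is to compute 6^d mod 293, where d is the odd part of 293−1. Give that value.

293 − 1 = 292 = 2^2 · 73, so d = 73.
6^1 ≡ 6 (mod 293)
6^2 ≡ 6^2 = 36 ≡ 36 (mod 293)
6^4 ≡ 36^2 = 1296 ≡ 124 (mod 293)
6^8 ≡ 124^2 = 15376 ≡ 140 (mod 293)
6^16 ≡ 140^2 = 19600 ≡ 262 (mod 293)
6^32 ≡ 262^2 = 68644 ≡ 82 (mod 293)
6^64 ≡ 82^2 = 6724 ≡ 278 (mod 293)
73 = 64 + 8 + 1 in binary powers of 2.
So 6^73 ≡ 278 · 140 · 6 ≡ 292 (mod 293).
Since 6^d ≡ 292 (mod 293), base 6 does not prove 293 composite.

292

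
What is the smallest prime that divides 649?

11

649 is odd.
Digit sum 19, not divisible by 3.
Ends in 9: not divisible by 5.
7: 649 = 7·92 + 5
11: 649 = 11·59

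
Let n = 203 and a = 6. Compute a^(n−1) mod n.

169

6^1 ≡ 6 (mod 203)
6^2 ≡ 6^2 = 36 ≡ 36 (mod 203)
6^4 ≡ 36^2 = 1296 ≡ 78 (mod 203)
6^8 ≡ 78^2 = 6084 ≡ 197 (mod 203)
6^16 ≡ 197^2 = 38809 ≡ 36 (mod 203)
6^32 ≡ 36^2 = 1296 ≡ 78 (mod 203)
6^64 ≡ 78^2 = 6084 ≡ 197 (mod 203)
6^128 ≡ 197^2 = 38809 ≡ 36 (mod 203)
202 = 128 + 64 + 8 + 2 in binary powers of 2.
So 6^202 ≡ 36 · 197 · 197 · 36 ≡ 169 (mod 203).
Since 169 ≠ 1, base 6 is a Fermat witness: 203 is composite.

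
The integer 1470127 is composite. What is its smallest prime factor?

1470127 is odd.
Digit sum 22, not divisible by 3.
Ends in 7: not divisible by 5.
7: 1470127 = 7·210018 + 1
11: 1470127 = 11·133647 + 10
13: 1470127 = 13·113086 + 9
17: 1470127 = 17·86478 + 1
19: 1470127 = 19·77375 + 2
23: 1470127 = 23·63918 + 13
29: 1470127 = 29·50694 + 1
31: 1470127 = 31·47423 + 14
37: 1470127 = 37·39733 + 6
41: 1470127 = 41·35856 + 31
43: 1470127 = 43·34189

43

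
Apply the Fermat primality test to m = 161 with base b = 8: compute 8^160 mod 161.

8^1 ≡ 8 (mod 161)
8^2 ≡ 8^2 = 64 ≡ 64 (mod 161)
8^4 ≡ 64^2 = 4096 ≡ 71 (mod 161)
8^8 ≡ 71^2 = 5041 ≡ 50 (mod 161)
8^16 ≡ 50^2 = 2500 ≡ 85 (mod 161)
8^32 ≡ 85^2 = 7225 ≡ 141 (mod 161)
8^64 ≡ 141^2 = 19881 ≡ 78 (mod 161)
8^128 ≡ 78^2 = 6084 ≡ 127 (mod 161)
160 = 128 + 32 in binary powers of 2.
So 8^160 ≡ 127 · 141 ≡ 36 (mod 161).
Since 36 ≠ 1, base 8 is a Fermat witness: 161 is composite.

36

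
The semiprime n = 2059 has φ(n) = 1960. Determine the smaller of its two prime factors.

φ(n) = (p−1)(q−1) = n − (p+q) + 1, so p + q = 2059 − 1960 + 1 = 100.
p and q are the roots of t² − 100t + 2059 = 0.
Discriminant: 100² − 4·2059 = 10000 − 8236 = 1764; √1764 = 42.
q = (100 − 42)/2 = 29, p = (100 + 42)/2 = 71.
Check: 29 · 71 = 2059.

29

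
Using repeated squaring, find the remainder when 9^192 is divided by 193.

1

9^1 ≡ 9 (mod 193)
9^2 ≡ 9^2 = 81 ≡ 81 (mod 193)
9^4 ≡ 81^2 = 6561 ≡ 192 (mod 193)
9^8 ≡ 192^2 = 36864 ≡ 1 (mod 193)
9^16 ≡ 1^2 = 1 ≡ 1 (mod 193)
9^32 ≡ 1^2 = 1 ≡ 1 (mod 193)
9^64 ≡ 1^2 = 1 ≡ 1 (mod 193)
9^128 ≡ 1^2 = 1 ≡ 1 (mod 193)
192 = 128 + 64 in binary powers of 2.
So 9^192 ≡ 1 · 1 ≡ 1 (mod 193).
Since the result is 1, base 9 gives no evidence that 193 is composite.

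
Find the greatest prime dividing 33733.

33733 = 7 · 4819
4819 = 61 · 79
79 is prime.
So 33733 = 7 · 61 · 79; the largest prime factor is 79.

79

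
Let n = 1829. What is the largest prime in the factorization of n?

1829 = 31 · 59
59 is prime.
So 1829 = 31 · 59; the largest prime factor is 59.

59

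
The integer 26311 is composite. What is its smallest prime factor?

26311 is odd.
Digit sum 13, not divisible by 3.
Ends in 1: not divisible by 5.
7: 26311 = 7·3758 + 5
11: 26311 = 11·2391 + 10
13: 26311 = 13·2023 + 12
17: 26311 = 17·1547 + 12
19: 26311 = 19·1384 + 15
23: 26311 = 23·1143 + 22
29: 26311 = 29·907 + 8
31: 26311 = 31·848 + 23
37: 26311 = 37·711 + 4
41: 26311 = 41·641 + 30
43: 26311 = 43·611 + 38
47: 26311 = 47·559 + 38
53: 26311 = 53·496 + 23
59: 26311 = 59·445 + 56
61: 26311 = 61·431 + 20
67: 26311 = 67·392 + 47
71: 26311 = 71·370 + 41
73: 26311 = 73·360 + 31
79: 26311 = 79·333 + 4
83: 26311 = 83·317

83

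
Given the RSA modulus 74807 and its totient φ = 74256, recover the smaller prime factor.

239

φ(n) = (p−1)(q−1) = n − (p+q) + 1, so p + q = 74807 − 74256 + 1 = 552.
p and q are the roots of t² − 552t + 74807 = 0.
Discriminant: 552² − 4·74807 = 304704 − 299228 = 5476; √5476 = 74.
q = (552 − 74)/2 = 239, p = (552 + 74)/2 = 313.
Check: 239 · 313 = 74807.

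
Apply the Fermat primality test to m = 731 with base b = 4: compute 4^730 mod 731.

16

4^1 ≡ 4 (mod 731)
4^2 ≡ 4^2 = 16 ≡ 16 (mod 731)
4^4 ≡ 16^2 = 256 ≡ 256 (mod 731)
4^8 ≡ 256^2 = 65536 ≡ 477 (mod 731)
4^16 ≡ 477^2 = 227529 ≡ 188 (mod 731)
4^32 ≡ 188^2 = 35344 ≡ 256 (mod 731)
4^64 ≡ 256^2 = 65536 ≡ 477 (mod 731)
4^128 ≡ 477^2 = 227529 ≡ 188 (mod 731)
4^256 ≡ 188^2 = 35344 ≡ 256 (mod 731)
4^512 ≡ 256^2 = 65536 ≡ 477 (mod 731)
730 = 512 + 128 + 64 + 16 + 8 + 2 in binary powers of 2.
So 4^730 ≡ 477 · 188 · 477 · 188 · 477 · 16 ≡ 16 (mod 731).
Since 16 ≠ 1, base 4 is a Fermat witness: 731 is composite.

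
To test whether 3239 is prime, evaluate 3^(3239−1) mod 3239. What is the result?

155

3^1 ≡ 3 (mod 3239)
3^2 ≡ 3^2 = 9 ≡ 9 (mod 3239)
3^4 ≡ 9^2 = 81 ≡ 81 (mod 3239)
3^8 ≡ 81^2 = 6561 ≡ 83 (mod 3239)
3^16 ≡ 83^2 = 6889 ≡ 411 (mod 3239)
3^32 ≡ 411^2 = 168921 ≡ 493 (mod 3239)
3^64 ≡ 493^2 = 243049 ≡ 124 (mod 3239)
3^128 ≡ 124^2 = 15376 ≡ 2420 (mod 3239)
3^256 ≡ 2420^2 = 5856400 ≡ 288 (mod 3239)
3^512 ≡ 288^2 = 82944 ≡ 1969 (mod 3239)
3^1024 ≡ 1969^2 = 3876961 ≡ 3117 (mod 3239)
3^2048 ≡ 3117^2 = 9715689 ≡ 1928 (mod 3239)
3238 = 2048 + 1024 + 128 + 32 + 4 + 2 in binary powers of 2.
So 3^3238 ≡ 1928 · 3117 · 2420 · 493 · 81 · 9 ≡ 155 (mod 3239).
Since 155 ≠ 1, base 3 is a Fermat witness: 3239 is composite.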